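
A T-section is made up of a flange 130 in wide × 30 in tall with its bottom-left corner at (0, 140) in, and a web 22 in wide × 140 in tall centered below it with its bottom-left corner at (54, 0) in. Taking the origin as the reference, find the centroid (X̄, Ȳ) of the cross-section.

X̄ = 65.00 in, Ȳ = 117.49 in

web: A = 22 × 140 = 3080.00, centroid at (65.00, 70.00).
flange: A = 130 × 30 = 3900.00, centroid at (65.00, 155.00).
ΣA = 6980.00 in², ΣAX̄ = 453700.00 in³, ΣAȲ = 820100.00 in³.
X̄ = 453700.00/6980.00 = 65.00 in; Ȳ = 820100.00/6980.00 = 117.49 in.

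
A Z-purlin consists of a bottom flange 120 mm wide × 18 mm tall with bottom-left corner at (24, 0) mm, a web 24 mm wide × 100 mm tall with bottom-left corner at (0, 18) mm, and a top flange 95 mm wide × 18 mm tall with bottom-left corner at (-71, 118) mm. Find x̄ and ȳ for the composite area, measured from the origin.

x̄ = 27.12 mm, ȳ = 63.77 mm

bottom flange: A = 120 × 18 = 2160.00, centroid at (84.00, 9.00).
web: A = 24 × 100 = 2400.00, centroid at (12.00, 68.00).
top flange: A = 95 × 18 = 1710.00, centroid at (-23.50, 127.00).
ΣA = 6270.00 mm², ΣAx̄ = 170055.00 mm³, ΣAȳ = 399810.00 mm³.
x̄ = 170055.00/6270.00 = 27.12 mm; ȳ = 399810.00/6270.00 = 63.77 mm.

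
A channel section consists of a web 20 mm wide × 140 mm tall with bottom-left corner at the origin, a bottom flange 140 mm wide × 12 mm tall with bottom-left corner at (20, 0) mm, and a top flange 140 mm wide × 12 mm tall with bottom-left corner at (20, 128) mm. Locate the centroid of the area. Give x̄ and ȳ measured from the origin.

x̄ = 53.64 mm, ȳ = 70.00 mm

web: A = 20 × 140 = 2800.00, centroid at (10.00, 70.00).
bottom flange: A = 140 × 12 = 1680.00, centroid at (90.00, 6.00).
top flange: A = 140 × 12 = 1680.00, centroid at (90.00, 134.00).
ΣA = 6160.00 mm², ΣAx̄ = 330400.00 mm³, ΣAȳ = 431200.00 mm³.
x̄ = 330400.00/6160.00 = 53.64 mm; ȳ = 431200.00/6160.00 = 70.00 mm.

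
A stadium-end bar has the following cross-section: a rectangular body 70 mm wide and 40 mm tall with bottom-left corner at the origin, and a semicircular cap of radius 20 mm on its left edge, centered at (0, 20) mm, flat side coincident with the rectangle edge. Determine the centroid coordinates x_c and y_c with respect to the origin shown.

x_c = 27.03 mm, y_c = 20.00 mm

rectangular body: A = 70 × 40 = 2800.00, centroid at (35.00, 20.00).
semicircular end: A = ½π·20² = 628.32, centroid at (-8.49, 20.00).
ΣA = 3428.32 mm², ΣAx_c = 92666.67 mm³, ΣAy_c = 68566.37 mm³.
x_c = 92666.67/3428.32 = 27.03 mm; y_c = 68566.37/3428.32 = 20.00 mm.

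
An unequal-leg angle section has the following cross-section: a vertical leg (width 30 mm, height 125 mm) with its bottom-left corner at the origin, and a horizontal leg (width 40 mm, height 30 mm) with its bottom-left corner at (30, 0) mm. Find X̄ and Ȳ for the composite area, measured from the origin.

vertical leg: A = 30 × 125 = 3750.00, centroid at (15.00, 62.50).
horizontal leg: A = 40 × 30 = 1200.00, centroid at (50.00, 15.00).
ΣA = 4950.00 mm²
ΣAX̄ = (3750.00)(15.00) + (1200.00)(50.00) = 116250.00 mm³
ΣAȲ = (3750.00)(62.50) + (1200.00)(15.00) = 252375.00 mm³
X̄ = 116250.00 / 4950.00 = 23.48 mm
Ȳ = 252375.00 / 4950.00 = 50.98 mm

X̄ = 23.48 mm, Ȳ = 50.98 mm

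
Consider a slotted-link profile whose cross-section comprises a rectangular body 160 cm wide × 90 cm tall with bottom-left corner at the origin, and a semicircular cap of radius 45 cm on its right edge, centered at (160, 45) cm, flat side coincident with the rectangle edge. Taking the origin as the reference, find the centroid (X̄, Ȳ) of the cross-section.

X̄ = 97.93 cm, Ȳ = 45.00 cm

rectangular body: A = 160 × 90 = 14400.00, centroid at (80.00, 45.00).
semicircular end: A = ½π·45² = 3180.86, centroid at (179.10, 45.00).
ΣA = 17580.86 cm², ΣAX̄ = 1721688.01 cm³, ΣAȲ = 791138.82 cm³.
X̄ = 1721688.01/17580.86 = 97.93 cm; Ȳ = 791138.82/17580.86 = 45.00 cm.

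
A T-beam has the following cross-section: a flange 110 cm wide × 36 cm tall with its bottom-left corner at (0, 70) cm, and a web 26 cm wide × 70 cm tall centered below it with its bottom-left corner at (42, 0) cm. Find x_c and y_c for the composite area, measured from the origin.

x_c = 55.00 cm, y_c = 71.31 cm

Part | A | x̄ᵢ | ȳᵢ | A·x̄ᵢ | A·ȳᵢ
web | 1820.00 | 55.00 | 35.00 | 100100.00 | 63700.00
flange | 3960.00 | 55.00 | 88.00 | 217800.00 | 348480.00
Σ | 5780.00 |  |  | 317900.00 | 412180.00
x_c = 317900.00 / 5780.00 = 55.00 cm
y_c = 412180.00 / 5780.00 = 71.31 cm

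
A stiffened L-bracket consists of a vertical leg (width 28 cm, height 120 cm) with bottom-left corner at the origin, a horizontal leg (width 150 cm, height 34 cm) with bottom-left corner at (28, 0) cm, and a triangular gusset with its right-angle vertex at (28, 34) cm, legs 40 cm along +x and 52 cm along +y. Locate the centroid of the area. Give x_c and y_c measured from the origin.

Part | A | x̄ᵢ | ȳᵢ | A·x̄ᵢ | A·ȳᵢ
vertical leg | 3360.00 | 14.00 | 60.00 | 47040.00 | 201600.00
horizontal leg | 5100.00 | 103.00 | 17.00 | 525300.00 | 86700.00
gusset | 1040.00 | 41.33 | 51.33 | 42986.67 | 53386.67
Σ | 9500.00 |  |  | 615326.67 | 341686.67
x_c = 615326.67 / 9500.00 = 64.77 cm
y_c = 341686.67 / 9500.00 = 35.97 cm

x_c = 64.77 cm, y_c = 35.97 cm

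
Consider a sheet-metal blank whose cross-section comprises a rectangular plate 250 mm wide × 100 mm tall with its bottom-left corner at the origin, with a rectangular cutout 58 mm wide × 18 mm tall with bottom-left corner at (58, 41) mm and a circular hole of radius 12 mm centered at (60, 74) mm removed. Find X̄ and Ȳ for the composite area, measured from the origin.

plate: A = 250 × 100 = 25000.00, centroid at (125.00, 50.00).
hole 1: A = −(58 × 18) = -1044.00, centroid at (87.00, 50.00).
hole 2: A = −π·12² = -452.39, centroid at (60.00, 74.00).
ΣA = 23503.61 mm², ΣAX̄ = 3007028.64 mm³, ΣAȲ = 1164323.19 mm³.
X̄ = 3007028.64/23503.61 = 127.94 mm; Ȳ = 1164323.19/23503.61 = 49.54 mm.

X̄ = 127.94 mm, Ȳ = 49.54 mm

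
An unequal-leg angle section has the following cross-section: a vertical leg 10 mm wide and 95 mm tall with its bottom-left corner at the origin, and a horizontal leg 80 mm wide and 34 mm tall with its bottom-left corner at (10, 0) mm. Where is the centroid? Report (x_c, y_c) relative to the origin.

Part | A | x̄ᵢ | ȳᵢ | A·x̄ᵢ | A·ȳᵢ
vertical leg | 950.00 | 5.00 | 47.50 | 4750.00 | 45125.00
horizontal leg | 2720.00 | 50.00 | 17.00 | 136000.00 | 46240.00
Σ | 3670.00 |  |  | 140750.00 | 91365.00
x_c = 140750.00 / 3670.00 = 38.35 mm
y_c = 91365.00 / 3670.00 = 24.90 mm

x_c = 38.35 mm, y_c = 24.90 mm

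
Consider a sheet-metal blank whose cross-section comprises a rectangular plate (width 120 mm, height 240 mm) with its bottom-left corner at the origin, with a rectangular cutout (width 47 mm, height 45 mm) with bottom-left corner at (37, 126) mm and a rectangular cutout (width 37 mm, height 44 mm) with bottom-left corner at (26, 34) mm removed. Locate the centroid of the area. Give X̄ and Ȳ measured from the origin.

X̄ = 60.96 mm, Ȳ = 121.75 mm

plate: A = 120 × 240 = 28800.00, centroid at (60.00, 120.00).
hole 1: A = −(47 × 45) = -2115.00, centroid at (60.50, 148.50).
hole 2: A = −(37 × 44) = -1628.00, centroid at (44.50, 56.00).
ΣA = 25057.00 mm²
ΣAX̄ = (28800.00)(60.00) + (-2115.00)(60.50) + (-1628.00)(44.50) = 1527596.50 mm³
ΣAȲ = (28800.00)(120.00) + (-2115.00)(148.50) + (-1628.00)(56.00) = 3050754.50 mm³
X̄ = 1527596.50 / 25057.00 = 60.96 mm
Ȳ = 3050754.50 / 25057.00 = 121.75 mm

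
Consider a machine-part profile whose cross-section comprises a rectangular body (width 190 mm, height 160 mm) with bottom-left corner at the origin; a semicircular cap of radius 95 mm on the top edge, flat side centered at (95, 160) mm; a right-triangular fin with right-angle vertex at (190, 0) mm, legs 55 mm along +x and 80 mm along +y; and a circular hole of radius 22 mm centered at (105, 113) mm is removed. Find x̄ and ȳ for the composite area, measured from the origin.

x̄ = 100.17 mm, ȳ = 113.99 mm

rectangular body: A = 190 × 160 = 30400.00, centroid at (95.00, 80.00).
semicircular top: A = ½π·95² = 14176.44, centroid at (95.00, 200.32).
triangular fin: A = ½·55·80 = 2200.00, centroid at (208.33, 26.67).
hole: A = −π·22² = -1520.53, centroid at (105.00, 113.00).
ΣA = 45255.91 mm², ΣAx̄ = 4533439.10 mm³, ΣAȳ = 5158659.91 mm³.
x̄ = 4533439.10/45255.91 = 100.17 mm; ȳ = 5158659.91/45255.91 = 113.99 mm.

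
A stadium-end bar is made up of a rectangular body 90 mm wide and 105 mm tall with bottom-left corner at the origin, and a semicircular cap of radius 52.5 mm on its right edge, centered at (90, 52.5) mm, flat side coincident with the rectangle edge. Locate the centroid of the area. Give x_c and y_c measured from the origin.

x_c = 66.14 mm, y_c = 52.50 mm

rectangular body: A = 90 × 105 = 9450.00, centroid at (45.00, 52.50).
semicircular end: A = ½π·52.5² = 4329.51, centroid at (112.28, 52.50).
ΣA = 13779.51 mm²
ΣAx_c = (9450.00)(45.00) + (4329.51)(112.28) = 911374.41 mm³
ΣAy_c = (9450.00)(52.50) + (4329.51)(52.50) = 723424.14 mm³
x_c = 911374.41 / 13779.51 = 66.14 mm
y_c = 723424.14 / 13779.51 = 52.50 mm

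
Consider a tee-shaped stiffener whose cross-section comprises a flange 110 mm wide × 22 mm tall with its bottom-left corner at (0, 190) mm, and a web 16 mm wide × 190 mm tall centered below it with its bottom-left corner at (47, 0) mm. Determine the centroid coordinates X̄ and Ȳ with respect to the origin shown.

X̄ = 55.00 mm, Ȳ = 141.98 mm

Part | A | x̄ᵢ | ȳᵢ | A·x̄ᵢ | A·ȳᵢ
web | 3040.00 | 55.00 | 95.00 | 167200.00 | 288800.00
flange | 2420.00 | 55.00 | 201.00 | 133100.00 | 486420.00
Σ | 5460.00 |  |  | 300300.00 | 775220.00
X̄ = 300300.00 / 5460.00 = 55.00 mm
Ȳ = 775220.00 / 5460.00 = 141.98 mm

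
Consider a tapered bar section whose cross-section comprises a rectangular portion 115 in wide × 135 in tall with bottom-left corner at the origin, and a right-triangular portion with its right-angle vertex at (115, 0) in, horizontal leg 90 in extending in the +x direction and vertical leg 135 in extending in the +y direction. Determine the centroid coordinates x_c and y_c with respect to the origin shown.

rectangular portion: A = 115 × 135 = 15525.00, centroid at (57.50, 67.50).
triangular portion: A = ½·90·135 = 6075.00, centroid at (145.00, 45.00).
ΣA = 21600.00 in², ΣAx_c = 1773562.50 in³, ΣAy_c = 1321312.50 in³.
x_c = 1773562.50/21600.00 = 82.11 in; y_c = 1321312.50/21600.00 = 61.17 in.

x_c = 82.11 in, y_c = 61.17 in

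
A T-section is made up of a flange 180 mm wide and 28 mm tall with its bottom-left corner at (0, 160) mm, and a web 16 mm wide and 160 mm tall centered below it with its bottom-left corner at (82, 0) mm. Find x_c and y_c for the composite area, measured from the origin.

web: A = 16 × 160 = 2560.00, centroid at (90.00, 80.00).
flange: A = 180 × 28 = 5040.00, centroid at (90.00, 174.00).
ΣA = 7600.00 mm²
ΣAx_c = (2560.00)(90.00) + (5040.00)(90.00) = 684000.00 mm³
ΣAy_c = (2560.00)(80.00) + (5040.00)(174.00) = 1081760.00 mm³
x_c = 684000.00 / 7600.00 = 90.00 mm
y_c = 1081760.00 / 7600.00 = 142.34 mm

x_c = 90.00 mm, y_c = 142.34 mm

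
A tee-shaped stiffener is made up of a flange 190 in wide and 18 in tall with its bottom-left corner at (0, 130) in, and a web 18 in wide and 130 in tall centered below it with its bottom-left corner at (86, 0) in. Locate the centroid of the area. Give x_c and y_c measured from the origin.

x_c = 95.00 in, y_c = 108.94 in

Part | A | x̄ᵢ | ȳᵢ | A·x̄ᵢ | A·ȳᵢ
web | 2340.00 | 95.00 | 65.00 | 222300.00 | 152100.00
flange | 3420.00 | 95.00 | 139.00 | 324900.00 | 475380.00
Σ | 5760.00 |  |  | 547200.00 | 627480.00
x_c = 547200.00 / 5760.00 = 95.00 in
y_c = 627480.00 / 5760.00 = 108.94 in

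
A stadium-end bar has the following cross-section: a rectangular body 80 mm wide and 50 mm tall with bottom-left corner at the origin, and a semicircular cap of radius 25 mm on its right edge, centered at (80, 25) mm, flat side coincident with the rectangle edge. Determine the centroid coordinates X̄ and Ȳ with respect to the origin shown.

X̄ = 49.97 mm, Ȳ = 25.00 mm

Part | A | x̄ᵢ | ȳᵢ | A·x̄ᵢ | A·ȳᵢ
rectangular body | 4000.00 | 40.00 | 25.00 | 160000.00 | 100000.00
semicircular end | 981.75 | 90.61 | 25.00 | 88956.48 | 24543.69
Σ | 4981.75 |  |  | 248956.48 | 124543.69
X̄ = 248956.48 / 4981.75 = 49.97 mm
Ȳ = 124543.69 / 4981.75 = 25.00 mm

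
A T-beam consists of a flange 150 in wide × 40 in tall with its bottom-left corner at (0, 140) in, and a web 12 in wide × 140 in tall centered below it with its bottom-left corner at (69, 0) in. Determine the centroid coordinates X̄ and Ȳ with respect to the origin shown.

Part | A | x̄ᵢ | ȳᵢ | A·x̄ᵢ | A·ȳᵢ
web | 1680.00 | 75.00 | 70.00 | 126000.00 | 117600.00
flange | 6000.00 | 75.00 | 160.00 | 450000.00 | 960000.00
Σ | 7680.00 |  |  | 576000.00 | 1077600.00
X̄ = 576000.00 / 7680.00 = 75.00 in
Ȳ = 1077600.00 / 7680.00 = 140.31 in

X̄ = 75.00 in, Ȳ = 140.31 in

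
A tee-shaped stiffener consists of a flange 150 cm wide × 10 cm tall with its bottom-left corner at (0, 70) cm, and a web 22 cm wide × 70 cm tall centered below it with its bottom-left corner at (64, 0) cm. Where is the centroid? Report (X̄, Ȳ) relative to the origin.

X̄ = 75.00 cm, Ȳ = 54.74 cm

web: A = 22 × 70 = 1540.00, centroid at (75.00, 35.00).
flange: A = 150 × 10 = 1500.00, centroid at (75.00, 75.00).
ΣA = 3040.00 cm², ΣAX̄ = 228000.00 cm³, ΣAȲ = 166400.00 cm³.
X̄ = 228000.00/3040.00 = 75.00 cm; Ȳ = 166400.00/3040.00 = 54.74 cm.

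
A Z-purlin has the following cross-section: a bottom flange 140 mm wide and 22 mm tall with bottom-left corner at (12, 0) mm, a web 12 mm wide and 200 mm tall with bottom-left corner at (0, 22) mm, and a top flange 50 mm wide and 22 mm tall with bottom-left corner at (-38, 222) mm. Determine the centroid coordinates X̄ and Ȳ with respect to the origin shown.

Part | A | x̄ᵢ | ȳᵢ | A·x̄ᵢ | A·ȳᵢ
bottom flange | 3080.00 | 82.00 | 11.00 | 252560.00 | 33880.00
web | 2400.00 | 6.00 | 122.00 | 14400.00 | 292800.00
top flange | 1100.00 | -13.00 | 233.00 | -14300.00 | 256300.00
Σ | 6580.00 |  |  | 252660.00 | 582980.00
X̄ = 252660.00 / 6580.00 = 38.40 mm
Ȳ = 582980.00 / 6580.00 = 88.60 mm

X̄ = 38.40 mm, Ȳ = 88.60 mm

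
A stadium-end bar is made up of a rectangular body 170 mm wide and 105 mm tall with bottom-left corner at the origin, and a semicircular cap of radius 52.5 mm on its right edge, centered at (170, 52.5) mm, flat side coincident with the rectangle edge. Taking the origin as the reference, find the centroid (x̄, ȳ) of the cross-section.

x̄ = 105.94 mm, ȳ = 52.50 mm

rectangular body: A = 170 × 105 = 17850.00, centroid at (85.00, 52.50).
semicircular end: A = ½π·52.5² = 4329.51, centroid at (192.28, 52.50).
ΣA = 22179.51 mm², ΣAx̄ = 2349735.00 mm³, ΣAȳ = 1164424.14 mm³.
x̄ = 2349735.00/22179.51 = 105.94 mm; ȳ = 1164424.14/22179.51 = 52.50 mm.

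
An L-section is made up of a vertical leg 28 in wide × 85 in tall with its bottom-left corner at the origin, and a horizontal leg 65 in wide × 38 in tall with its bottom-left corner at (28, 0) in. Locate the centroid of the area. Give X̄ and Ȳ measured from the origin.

Part | A | x̄ᵢ | ȳᵢ | A·x̄ᵢ | A·ȳᵢ
vertical leg | 2380.00 | 14.00 | 42.50 | 33320.00 | 101150.00
horizontal leg | 2470.00 | 60.50 | 19.00 | 149435.00 | 46930.00
Σ | 4850.00 |  |  | 182755.00 | 148080.00
X̄ = 182755.00 / 4850.00 = 37.68 in
Ȳ = 148080.00 / 4850.00 = 30.53 in

X̄ = 37.68 in, Ȳ = 30.53 in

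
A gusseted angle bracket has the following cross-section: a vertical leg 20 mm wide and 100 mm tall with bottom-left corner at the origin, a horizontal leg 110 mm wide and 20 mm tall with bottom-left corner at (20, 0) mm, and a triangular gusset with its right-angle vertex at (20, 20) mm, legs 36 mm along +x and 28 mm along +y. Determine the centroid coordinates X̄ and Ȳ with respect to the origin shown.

X̄ = 42.76 mm, Ȳ = 29.08 mm

vertical leg: A = 20 × 100 = 2000.00, centroid at (10.00, 50.00).
horizontal leg: A = 110 × 20 = 2200.00, centroid at (75.00, 10.00).
gusset: A = ½·36·28 = 504.00, centroid at (32.00, 29.33).
ΣA = 4704.00 mm², ΣAX̄ = 201128.00 mm³, ΣAȲ = 136784.00 mm³.
X̄ = 201128.00/4704.00 = 42.76 mm; Ȳ = 136784.00/4704.00 = 29.08 mm.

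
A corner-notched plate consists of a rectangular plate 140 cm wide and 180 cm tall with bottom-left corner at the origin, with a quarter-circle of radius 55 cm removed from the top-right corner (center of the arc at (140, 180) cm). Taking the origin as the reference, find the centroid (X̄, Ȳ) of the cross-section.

X̄ = 65.14 cm, Ȳ = 83.06 cm

plate: A = 140 × 180 = 25200.00, centroid at (70.00, 90.00).
removed quarter-circle: A = −¼π·55² = -2375.83, centroid at (116.66, 156.66).
ΣA = 22824.17 cm²
ΣAX̄ = (25200.00)(70.00) + (-2375.83)(116.66) = 1486842.21 cm³
ΣAȲ = (25200.00)(90.00) + (-2375.83)(156.66) = 1895809.03 cm³
X̄ = 1486842.21 / 22824.17 = 65.14 cm
Ȳ = 1895809.03 / 22824.17 = 83.06 cm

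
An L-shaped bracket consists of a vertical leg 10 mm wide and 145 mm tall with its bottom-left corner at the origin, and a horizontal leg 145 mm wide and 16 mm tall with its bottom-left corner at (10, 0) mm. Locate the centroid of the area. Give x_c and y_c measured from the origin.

x_c = 52.69 mm, y_c = 32.81 mm

vertical leg: A = 10 × 145 = 1450.00, centroid at (5.00, 72.50).
horizontal leg: A = 145 × 16 = 2320.00, centroid at (82.50, 8.00).
ΣA = 3770.00 mm², ΣAx_c = 198650.00 mm³, ΣAy_c = 123685.00 mm³.
x_c = 198650.00/3770.00 = 52.69 mm; y_c = 123685.00/3770.00 = 32.81 mm.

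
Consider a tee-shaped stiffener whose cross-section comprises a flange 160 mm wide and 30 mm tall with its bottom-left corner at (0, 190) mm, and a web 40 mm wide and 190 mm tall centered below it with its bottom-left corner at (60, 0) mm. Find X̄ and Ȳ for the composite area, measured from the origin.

X̄ = 80.00 mm, Ȳ = 137.58 mm

web: A = 40 × 190 = 7600.00, centroid at (80.00, 95.00).
flange: A = 160 × 30 = 4800.00, centroid at (80.00, 205.00).
ΣA = 12400.00 mm²
ΣAX̄ = (7600.00)(80.00) + (4800.00)(80.00) = 992000.00 mm³
ΣAȲ = (7600.00)(95.00) + (4800.00)(205.00) = 1706000.00 mm³
X̄ = 992000.00 / 12400.00 = 80.00 mm
Ȳ = 1706000.00 / 12400.00 = 137.58 mm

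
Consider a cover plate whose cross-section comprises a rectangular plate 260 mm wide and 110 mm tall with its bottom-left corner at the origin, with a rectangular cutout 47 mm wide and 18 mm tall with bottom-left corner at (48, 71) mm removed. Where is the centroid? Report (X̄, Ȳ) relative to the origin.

X̄ = 131.78 mm, Ȳ = 54.24 mm

plate: A = 260 × 110 = 28600.00, centroid at (130.00, 55.00).
hole: A = −(47 × 18) = -846.00, centroid at (71.50, 80.00).
ΣA = 27754.00 mm²
ΣAX̄ = (28600.00)(130.00) + (-846.00)(71.50) = 3657511.00 mm³
ΣAȲ = (28600.00)(55.00) + (-846.00)(80.00) = 1505320.00 mm³
X̄ = 3657511.00 / 27754.00 = 131.78 mm
Ȳ = 1505320.00 / 27754.00 = 54.24 mm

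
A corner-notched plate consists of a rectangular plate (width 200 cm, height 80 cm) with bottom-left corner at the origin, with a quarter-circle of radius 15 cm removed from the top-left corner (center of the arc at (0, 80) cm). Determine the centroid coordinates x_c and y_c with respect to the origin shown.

Part | A | x̄ᵢ | ȳᵢ | A·x̄ᵢ | A·ȳᵢ
plate | 16000.00 | 100.00 | 40.00 | 1600000.00 | 640000.00
removed quarter-circle | -176.71 | 6.37 | 73.63 | -1125.00 | -13012.17
Σ | 15823.29 |  |  | 1598875.00 | 626987.83
x_c = 1598875.00 / 15823.29 = 101.05 cm
y_c = 626987.83 / 15823.29 = 39.62 cm

x_c = 101.05 cm, y_c = 39.62 cm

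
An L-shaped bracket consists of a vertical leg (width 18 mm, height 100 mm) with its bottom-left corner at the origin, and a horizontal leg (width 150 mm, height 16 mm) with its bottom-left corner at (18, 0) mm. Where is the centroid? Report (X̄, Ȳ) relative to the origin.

X̄ = 57.00 mm, Ȳ = 26.00 mm

vertical leg: A = 18 × 100 = 1800.00, centroid at (9.00, 50.00).
horizontal leg: A = 150 × 16 = 2400.00, centroid at (93.00, 8.00).
ΣA = 4200.00 mm²
ΣAX̄ = (1800.00)(9.00) + (2400.00)(93.00) = 239400.00 mm³
ΣAȲ = (1800.00)(50.00) + (2400.00)(8.00) = 109200.00 mm³
X̄ = 239400.00 / 4200.00 = 57.00 mm
Ȳ = 109200.00 / 4200.00 = 26.00 mm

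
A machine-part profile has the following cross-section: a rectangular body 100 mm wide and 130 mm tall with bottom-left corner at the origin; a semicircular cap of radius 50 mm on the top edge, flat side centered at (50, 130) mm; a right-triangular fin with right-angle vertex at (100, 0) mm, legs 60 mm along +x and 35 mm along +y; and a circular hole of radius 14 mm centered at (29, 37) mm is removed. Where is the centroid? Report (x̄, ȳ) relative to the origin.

x̄ = 54.98 mm, ȳ = 82.27 mm

Part | A | x̄ᵢ | ȳᵢ | A·x̄ᵢ | A·ȳᵢ
rectangular body | 13000.00 | 50.00 | 65.00 | 650000.00 | 845000.00
semicircular top | 3926.99 | 50.00 | 151.22 | 196349.54 | 593842.14
triangular fin | 1050.00 | 120.00 | 11.67 | 126000.00 | 12250.00
hole | -615.75 | 29.00 | 37.00 | -17856.81 | -22782.83
Σ | 17361.24 |  |  | 954492.73 | 1428309.31
x̄ = 954492.73 / 17361.24 = 54.98 mm
ȳ = 1428309.31 / 17361.24 = 82.27 mm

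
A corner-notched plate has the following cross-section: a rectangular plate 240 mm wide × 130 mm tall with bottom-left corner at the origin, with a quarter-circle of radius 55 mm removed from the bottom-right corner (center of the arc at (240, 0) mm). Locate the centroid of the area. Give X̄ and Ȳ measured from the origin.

X̄ = 112.03 mm, Ȳ = 68.43 mm

plate: A = 240 × 130 = 31200.00, centroid at (120.00, 65.00).
removed quarter-circle: A = −¼π·55² = -2375.83, centroid at (216.66, 23.34).
ΣA = 28824.17 mm², ΣAX̄ = 3229259.27 mm³, ΣAȲ = 1972541.67 mm³.
X̄ = 3229259.27/28824.17 = 112.03 mm; Ȳ = 1972541.67/28824.17 = 68.43 mm.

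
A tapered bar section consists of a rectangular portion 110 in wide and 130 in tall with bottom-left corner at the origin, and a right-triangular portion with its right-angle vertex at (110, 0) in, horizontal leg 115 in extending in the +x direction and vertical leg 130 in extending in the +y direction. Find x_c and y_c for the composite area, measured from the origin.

rectangular portion: A = 110 × 130 = 14300.00, centroid at (55.00, 65.00).
triangular portion: A = ½·115·130 = 7475.00, centroid at (148.33, 43.33).
ΣA = 21775.00 in², ΣAx_c = 1895291.67 in³, ΣAy_c = 1253416.67 in³.
x_c = 1895291.67/21775.00 = 87.04 in; y_c = 1253416.67/21775.00 = 57.56 in.

x_c = 87.04 in, y_c = 57.56 in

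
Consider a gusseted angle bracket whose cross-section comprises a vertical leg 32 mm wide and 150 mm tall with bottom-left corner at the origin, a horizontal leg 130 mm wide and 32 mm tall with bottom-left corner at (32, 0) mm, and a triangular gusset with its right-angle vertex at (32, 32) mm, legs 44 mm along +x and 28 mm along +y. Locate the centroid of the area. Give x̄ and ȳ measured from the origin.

x̄ = 53.16 mm, ȳ = 47.20 mm

vertical leg: A = 32 × 150 = 4800.00, centroid at (16.00, 75.00).
horizontal leg: A = 130 × 32 = 4160.00, centroid at (97.00, 16.00).
gusset: A = ½·44·28 = 616.00, centroid at (46.67, 41.33).
ΣA = 9576.00 mm², ΣAx̄ = 509066.67 mm³, ΣAȳ = 452021.33 mm³.
x̄ = 509066.67/9576.00 = 53.16 mm; ȳ = 452021.33/9576.00 = 47.20 mm.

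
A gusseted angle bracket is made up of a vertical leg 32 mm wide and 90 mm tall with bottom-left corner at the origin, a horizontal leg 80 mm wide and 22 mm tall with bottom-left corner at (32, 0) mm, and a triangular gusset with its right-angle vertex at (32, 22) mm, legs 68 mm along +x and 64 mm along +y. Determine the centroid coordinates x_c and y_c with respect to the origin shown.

Part | A | x̄ᵢ | ȳᵢ | A·x̄ᵢ | A·ȳᵢ
vertical leg | 2880.00 | 16.00 | 45.00 | 46080.00 | 129600.00
horizontal leg | 1760.00 | 72.00 | 11.00 | 126720.00 | 19360.00
gusset | 2176.00 | 54.67 | 43.33 | 118954.67 | 94293.33
Σ | 6816.00 |  |  | 291754.67 | 243253.33
x_c = 291754.67 / 6816.00 = 42.80 mm
y_c = 243253.33 / 6816.00 = 35.69 mm

x_c = 42.80 mm, y_c = 35.69 mm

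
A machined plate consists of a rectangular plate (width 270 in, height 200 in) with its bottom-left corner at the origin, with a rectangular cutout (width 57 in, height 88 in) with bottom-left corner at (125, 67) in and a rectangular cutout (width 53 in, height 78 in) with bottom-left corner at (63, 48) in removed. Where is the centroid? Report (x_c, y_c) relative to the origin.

Part | A | x̄ᵢ | ȳᵢ | A·x̄ᵢ | A·ȳᵢ
plate | 54000.00 | 135.00 | 100.00 | 7290000.00 | 5400000.00
hole 1 | -5016.00 | 153.50 | 111.00 | -769956.00 | -556776.00
hole 2 | -4134.00 | 89.50 | 87.00 | -369993.00 | -359658.00
Σ | 44850.00 |  |  | 6150051.00 | 4483566.00
x_c = 6150051.00 / 44850.00 = 137.12 in
y_c = 4483566.00 / 44850.00 = 99.97 in

x_c = 137.12 in, y_c = 99.97 in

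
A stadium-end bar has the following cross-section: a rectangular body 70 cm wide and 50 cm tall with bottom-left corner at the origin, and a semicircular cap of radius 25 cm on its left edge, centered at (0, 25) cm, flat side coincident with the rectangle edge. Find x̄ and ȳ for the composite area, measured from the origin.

rectangular body: A = 70 × 50 = 3500.00, centroid at (35.00, 25.00).
semicircular end: A = ½π·25² = 981.75, centroid at (-10.61, 25.00).
ΣA = 4481.75 cm²
ΣAx̄ = (3500.00)(35.00) + (981.75)(-10.61) = 112083.33 cm³
ΣAȳ = (3500.00)(25.00) + (981.75)(25.00) = 112043.69 cm³
x̄ = 112083.33 / 4481.75 = 25.01 cm
ȳ = 112043.69 / 4481.75 = 25.00 cm

x̄ = 25.01 cm, ȳ = 25.00 cm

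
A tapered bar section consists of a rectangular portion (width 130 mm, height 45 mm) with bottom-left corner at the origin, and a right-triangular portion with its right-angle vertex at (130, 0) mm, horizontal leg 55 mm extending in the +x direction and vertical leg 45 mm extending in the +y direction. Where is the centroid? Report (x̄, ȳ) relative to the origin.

rectangular portion: A = 130 × 45 = 5850.00, centroid at (65.00, 22.50).
triangular portion: A = ½·55·45 = 1237.50, centroid at (148.33, 15.00).
ΣA = 7087.50 mm², ΣAx̄ = 563812.50 mm³, ΣAȳ = 150187.50 mm³.
x̄ = 563812.50/7087.50 = 79.55 mm; ȳ = 150187.50/7087.50 = 21.19 mm.

x̄ = 79.55 mm, ȳ = 21.19 mm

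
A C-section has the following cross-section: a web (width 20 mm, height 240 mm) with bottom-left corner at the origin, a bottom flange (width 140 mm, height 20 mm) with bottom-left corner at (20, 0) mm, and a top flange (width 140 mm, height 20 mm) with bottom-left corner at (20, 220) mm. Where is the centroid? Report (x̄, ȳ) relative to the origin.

x̄ = 53.08 mm, ȳ = 120.00 mm

web: A = 20 × 240 = 4800.00, centroid at (10.00, 120.00).
bottom flange: A = 140 × 20 = 2800.00, centroid at (90.00, 10.00).
top flange: A = 140 × 20 = 2800.00, centroid at (90.00, 230.00).
ΣA = 10400.00 mm²
ΣAx̄ = (4800.00)(10.00) + (2800.00)(90.00) + (2800.00)(90.00) = 552000.00 mm³
ΣAȳ = (4800.00)(120.00) + (2800.00)(10.00) + (2800.00)(230.00) = 1248000.00 mm³
x̄ = 552000.00 / 10400.00 = 53.08 mm
ȳ = 1248000.00 / 10400.00 = 120.00 mm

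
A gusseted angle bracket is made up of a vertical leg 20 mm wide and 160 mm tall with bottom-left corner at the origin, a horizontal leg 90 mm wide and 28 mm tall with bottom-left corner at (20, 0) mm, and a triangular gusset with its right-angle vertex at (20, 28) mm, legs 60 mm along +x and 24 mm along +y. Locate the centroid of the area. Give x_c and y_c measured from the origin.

x_c = 34.88 mm, y_c = 49.25 mm

vertical leg: A = 20 × 160 = 3200.00, centroid at (10.00, 80.00).
horizontal leg: A = 90 × 28 = 2520.00, centroid at (65.00, 14.00).
gusset: A = ½·60·24 = 720.00, centroid at (40.00, 36.00).
ΣA = 6440.00 mm²
ΣAx_c = (3200.00)(10.00) + (2520.00)(65.00) + (720.00)(40.00) = 224600.00 mm³
ΣAy_c = (3200.00)(80.00) + (2520.00)(14.00) + (720.00)(36.00) = 317200.00 mm³
x_c = 224600.00 / 6440.00 = 34.88 mm
y_c = 317200.00 / 6440.00 = 49.25 mm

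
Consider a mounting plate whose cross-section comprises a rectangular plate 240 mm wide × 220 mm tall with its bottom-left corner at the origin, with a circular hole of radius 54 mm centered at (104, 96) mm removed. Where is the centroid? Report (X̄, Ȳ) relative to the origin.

X̄ = 123.36 mm, Ȳ = 112.94 mm

plate: A = 240 × 220 = 52800.00, centroid at (120.00, 110.00).
hole: A = −π·54² = -9160.88, centroid at (104.00, 96.00).
ΣA = 43639.12 mm²
ΣAX̄ = (52800.00)(120.00) + (-9160.88)(104.00) = 5383268.05 mm³
ΣAȲ = (52800.00)(110.00) + (-9160.88)(96.00) = 4928555.12 mm³
X̄ = 5383268.05 / 43639.12 = 123.36 mm
Ȳ = 4928555.12 / 43639.12 = 112.94 mm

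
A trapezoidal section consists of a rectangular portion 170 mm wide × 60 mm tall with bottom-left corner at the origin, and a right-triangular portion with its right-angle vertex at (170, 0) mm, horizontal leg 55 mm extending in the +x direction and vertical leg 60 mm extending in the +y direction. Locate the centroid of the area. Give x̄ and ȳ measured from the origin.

rectangular portion: A = 170 × 60 = 10200.00, centroid at (85.00, 30.00).
triangular portion: A = ½·55·60 = 1650.00, centroid at (188.33, 20.00).
ΣA = 11850.00 mm², ΣAx̄ = 1177750.00 mm³, ΣAȳ = 339000.00 mm³.
x̄ = 1177750.00/11850.00 = 99.39 mm; ȳ = 339000.00/11850.00 = 28.61 mm.

x̄ = 99.39 mm, ȳ = 28.61 mm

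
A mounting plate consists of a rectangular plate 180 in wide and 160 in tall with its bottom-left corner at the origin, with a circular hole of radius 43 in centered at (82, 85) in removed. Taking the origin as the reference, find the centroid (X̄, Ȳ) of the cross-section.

plate: A = 180 × 160 = 28800.00, centroid at (90.00, 80.00).
hole: A = −π·43² = -5808.80, centroid at (82.00, 85.00).
ΣA = 22991.20 in², ΣAX̄ = 2115678.01 in³, ΣAȲ = 1810251.59 in³.
X̄ = 2115678.01/22991.20 = 92.02 in; Ȳ = 1810251.59/22991.20 = 78.74 in.

X̄ = 92.02 in, Ȳ = 78.74 in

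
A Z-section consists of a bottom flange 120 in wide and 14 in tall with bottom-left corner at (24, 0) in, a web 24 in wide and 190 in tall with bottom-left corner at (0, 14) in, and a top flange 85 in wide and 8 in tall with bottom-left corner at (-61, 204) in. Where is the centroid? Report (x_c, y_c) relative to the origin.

bottom flange: A = 120 × 14 = 1680.00, centroid at (84.00, 7.00).
web: A = 24 × 190 = 4560.00, centroid at (12.00, 109.00).
top flange: A = 85 × 8 = 680.00, centroid at (-18.50, 208.00).
ΣA = 6920.00 in², ΣAx_c = 183260.00 in³, ΣAy_c = 650240.00 in³.
x_c = 183260.00/6920.00 = 26.48 in; y_c = 650240.00/6920.00 = 93.97 in.

x_c = 26.48 in, y_c = 93.97 in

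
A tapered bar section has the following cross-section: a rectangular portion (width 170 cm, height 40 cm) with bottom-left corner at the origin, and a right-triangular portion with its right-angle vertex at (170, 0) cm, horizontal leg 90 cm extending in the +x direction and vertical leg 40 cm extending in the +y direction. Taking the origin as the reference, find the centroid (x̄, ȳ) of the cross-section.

x̄ = 109.07 cm, ȳ = 18.60 cm

Part | A | x̄ᵢ | ȳᵢ | A·x̄ᵢ | A·ȳᵢ
rectangular portion | 6800.00 | 85.00 | 20.00 | 578000.00 | 136000.00
triangular portion | 1800.00 | 200.00 | 13.33 | 360000.00 | 24000.00
Σ | 8600.00 |  |  | 938000.00 | 160000.00
x̄ = 938000.00 / 8600.00 = 109.07 cm
ȳ = 160000.00 / 8600.00 = 18.60 cm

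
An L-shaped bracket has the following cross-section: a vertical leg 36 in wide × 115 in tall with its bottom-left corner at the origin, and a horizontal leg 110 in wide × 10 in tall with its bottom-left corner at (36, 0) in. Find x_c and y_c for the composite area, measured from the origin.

Part | A | x̄ᵢ | ȳᵢ | A·x̄ᵢ | A·ȳᵢ
vertical leg | 4140.00 | 18.00 | 57.50 | 74520.00 | 238050.00
horizontal leg | 1100.00 | 91.00 | 5.00 | 100100.00 | 5500.00
Σ | 5240.00 |  |  | 174620.00 | 243550.00
x_c = 174620.00 / 5240.00 = 33.32 in
y_c = 243550.00 / 5240.00 = 46.48 in

x_c = 33.32 in, y_c = 46.48 in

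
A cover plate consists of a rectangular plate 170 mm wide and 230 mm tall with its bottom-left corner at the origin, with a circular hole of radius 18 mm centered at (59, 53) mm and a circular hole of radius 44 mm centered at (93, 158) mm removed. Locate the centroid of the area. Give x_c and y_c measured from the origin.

Part | A | x̄ᵢ | ȳᵢ | A·x̄ᵢ | A·ȳᵢ
plate | 39100.00 | 85.00 | 115.00 | 3323500.00 | 4496500.00
hole 1 | -1017.88 | 59.00 | 53.00 | -60054.69 | -53947.43
hole 2 | -6082.12 | 93.00 | 158.00 | -565637.47 | -960975.49
Σ | 32000.00 |  |  | 2697807.84 | 3481577.08
x_c = 2697807.84 / 32000.00 = 84.31 mm
y_c = 3481577.08 / 32000.00 = 108.80 mm

x_c = 84.31 mm, y_c = 108.80 mm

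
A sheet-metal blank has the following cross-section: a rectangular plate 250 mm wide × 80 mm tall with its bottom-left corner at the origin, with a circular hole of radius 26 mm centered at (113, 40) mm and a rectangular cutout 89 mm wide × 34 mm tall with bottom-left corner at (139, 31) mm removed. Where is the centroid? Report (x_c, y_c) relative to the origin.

x_c = 114.80 mm, y_c = 38.37 mm

plate: A = 250 × 80 = 20000.00, centroid at (125.00, 40.00).
hole 1: A = −π·26² = -2123.72, centroid at (113.00, 40.00).
hole 2: A = −(89 × 34) = -3026.00, centroid at (183.50, 48.00).
ΣA = 14850.28 mm²
ΣAx_c = (20000.00)(125.00) + (-2123.72)(113.00) + (-3026.00)(183.50) = 1704749.02 mm³
ΣAy_c = (20000.00)(40.00) + (-2123.72)(40.00) + (-3026.00)(48.00) = 569803.33 mm³
x_c = 1704749.02 / 14850.28 = 114.80 mm
y_c = 569803.33 / 14850.28 = 38.37 mm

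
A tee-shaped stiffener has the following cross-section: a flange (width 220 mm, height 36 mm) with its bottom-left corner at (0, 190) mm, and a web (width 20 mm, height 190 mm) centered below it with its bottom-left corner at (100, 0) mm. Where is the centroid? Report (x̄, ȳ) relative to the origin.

x̄ = 110.00 mm, ȳ = 171.36 mm

Part | A | x̄ᵢ | ȳᵢ | A·x̄ᵢ | A·ȳᵢ
web | 3800.00 | 110.00 | 95.00 | 418000.00 | 361000.00
flange | 7920.00 | 110.00 | 208.00 | 871200.00 | 1647360.00
Σ | 11720.00 |  |  | 1289200.00 | 2008360.00
x̄ = 1289200.00 / 11720.00 = 110.00 mm
ȳ = 2008360.00 / 11720.00 = 171.36 mm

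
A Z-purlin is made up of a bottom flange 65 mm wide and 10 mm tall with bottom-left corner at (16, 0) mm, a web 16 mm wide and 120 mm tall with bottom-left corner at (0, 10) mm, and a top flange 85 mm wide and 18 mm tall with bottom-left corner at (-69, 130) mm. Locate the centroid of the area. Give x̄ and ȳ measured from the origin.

x̄ = 1.55 mm, ȳ = 85.44 mm

bottom flange: A = 65 × 10 = 650.00, centroid at (48.50, 5.00).
web: A = 16 × 120 = 1920.00, centroid at (8.00, 70.00).
top flange: A = 85 × 18 = 1530.00, centroid at (-26.50, 139.00).
ΣA = 4100.00 mm², ΣAx̄ = 6340.00 mm³, ΣAȳ = 350320.00 mm³.
x̄ = 6340.00/4100.00 = 1.55 mm; ȳ = 350320.00/4100.00 = 85.44 mm.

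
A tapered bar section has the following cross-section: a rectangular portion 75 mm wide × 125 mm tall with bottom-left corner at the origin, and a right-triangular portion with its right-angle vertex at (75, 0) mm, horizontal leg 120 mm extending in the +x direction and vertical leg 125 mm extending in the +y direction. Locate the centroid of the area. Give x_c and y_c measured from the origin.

rectangular portion: A = 75 × 125 = 9375.00, centroid at (37.50, 62.50).
triangular portion: A = ½·120·125 = 7500.00, centroid at (115.00, 41.67).
ΣA = 16875.00 mm², ΣAx_c = 1214062.50 mm³, ΣAy_c = 898437.50 mm³.
x_c = 1214062.50/16875.00 = 71.94 mm; y_c = 898437.50/16875.00 = 53.24 mm.

x_c = 71.94 mm, y_c = 53.24 mm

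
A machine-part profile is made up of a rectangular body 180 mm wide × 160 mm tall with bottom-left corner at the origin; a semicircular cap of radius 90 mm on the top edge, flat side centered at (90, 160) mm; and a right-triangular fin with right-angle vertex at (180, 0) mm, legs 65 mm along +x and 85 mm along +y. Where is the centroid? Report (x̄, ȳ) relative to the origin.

rectangular body: A = 180 × 160 = 28800.00, centroid at (90.00, 80.00).
semicircular top: A = ½π·90² = 12723.45, centroid at (90.00, 198.20).
triangular fin: A = ½·65·85 = 2762.50, centroid at (201.67, 28.33).
ΣA = 44285.95 mm², ΣAx̄ = 4294214.69 mm³, ΣAȳ = 4904022.87 mm³.
x̄ = 4294214.69/44285.95 = 96.97 mm; ȳ = 4904022.87/44285.95 = 110.74 mm.

x̄ = 96.97 mm, ȳ = 110.74 mm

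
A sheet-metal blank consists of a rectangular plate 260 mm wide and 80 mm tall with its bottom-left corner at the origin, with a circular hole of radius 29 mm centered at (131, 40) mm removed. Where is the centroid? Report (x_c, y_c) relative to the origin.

x_c = 129.85 mm, y_c = 40.00 mm

plate: A = 260 × 80 = 20800.00, centroid at (130.00, 40.00).
hole: A = −π·29² = -2642.08, centroid at (131.00, 40.00).
ΣA = 18157.92 mm²
ΣAx_c = (20800.00)(130.00) + (-2642.08)(131.00) = 2357887.60 mm³
ΣAy_c = (20800.00)(40.00) + (-2642.08)(40.00) = 726316.82 mm³
x_c = 2357887.60 / 18157.92 = 129.85 mm
y_c = 726316.82 / 18157.92 = 40.00 mm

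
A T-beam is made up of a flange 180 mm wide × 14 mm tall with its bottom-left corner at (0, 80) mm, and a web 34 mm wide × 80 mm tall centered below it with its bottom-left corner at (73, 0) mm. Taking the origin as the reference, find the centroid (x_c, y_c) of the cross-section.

web: A = 34 × 80 = 2720.00, centroid at (90.00, 40.00).
flange: A = 180 × 14 = 2520.00, centroid at (90.00, 87.00).
ΣA = 5240.00 mm²
ΣAx_c = (2720.00)(90.00) + (2520.00)(90.00) = 471600.00 mm³
ΣAy_c = (2720.00)(40.00) + (2520.00)(87.00) = 328040.00 mm³
x_c = 471600.00 / 5240.00 = 90.00 mm
y_c = 328040.00 / 5240.00 = 62.60 mm

x_c = 90.00 mm, y_c = 62.60 mm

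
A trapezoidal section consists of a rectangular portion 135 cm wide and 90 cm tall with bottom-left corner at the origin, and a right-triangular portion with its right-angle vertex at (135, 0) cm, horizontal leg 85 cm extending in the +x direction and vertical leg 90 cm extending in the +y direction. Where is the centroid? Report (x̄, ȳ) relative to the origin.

rectangular portion: A = 135 × 90 = 12150.00, centroid at (67.50, 45.00).
triangular portion: A = ½·85·90 = 3825.00, centroid at (163.33, 30.00).
ΣA = 15975.00 cm²
ΣAx̄ = (12150.00)(67.50) + (3825.00)(163.33) = 1444875.00 cm³
ΣAȳ = (12150.00)(45.00) + (3825.00)(30.00) = 661500.00 cm³
x̄ = 1444875.00 / 15975.00 = 90.45 cm
ȳ = 661500.00 / 15975.00 = 41.41 cm

x̄ = 90.45 cm, ȳ = 41.41 cm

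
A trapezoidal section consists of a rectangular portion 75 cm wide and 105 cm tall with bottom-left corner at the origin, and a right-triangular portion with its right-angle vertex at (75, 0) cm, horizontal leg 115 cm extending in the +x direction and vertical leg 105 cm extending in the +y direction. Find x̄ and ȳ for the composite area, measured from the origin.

rectangular portion: A = 75 × 105 = 7875.00, centroid at (37.50, 52.50).
triangular portion: A = ½·115·105 = 6037.50, centroid at (113.33, 35.00).
ΣA = 13912.50 cm², ΣAx̄ = 979562.50 cm³, ΣAȳ = 624750.00 cm³.
x̄ = 979562.50/13912.50 = 70.41 cm; ȳ = 624750.00/13912.50 = 44.91 cm.

x̄ = 70.41 cm, ȳ = 44.91 cm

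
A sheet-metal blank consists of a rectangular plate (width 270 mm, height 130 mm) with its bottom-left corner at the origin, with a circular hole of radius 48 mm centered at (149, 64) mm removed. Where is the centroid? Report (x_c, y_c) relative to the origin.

x_c = 131.36 mm, y_c = 65.26 mm

plate: A = 270 × 130 = 35100.00, centroid at (135.00, 65.00).
hole: A = −π·48² = -7238.23, centroid at (149.00, 64.00).
ΣA = 27861.77 mm², ΣAx_c = 3660003.81 mm³, ΣAy_c = 1818253.31 mm³.
x_c = 3660003.81/27861.77 = 131.36 mm; y_c = 1818253.31/27861.77 = 65.26 mm.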